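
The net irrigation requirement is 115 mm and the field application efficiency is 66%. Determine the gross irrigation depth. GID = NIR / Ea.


Ea = 66% = 0.66
GID = NIR / Ea = 115 / 0.66 = 174.2424 mm

174.2424 mm


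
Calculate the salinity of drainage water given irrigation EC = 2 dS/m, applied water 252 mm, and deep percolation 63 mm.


EC_dw = EC_iw * D_iw / D_dw
EC_dw = 2 * 252 / 63
EC_dw = 504 / 63

8.0000 dS/m


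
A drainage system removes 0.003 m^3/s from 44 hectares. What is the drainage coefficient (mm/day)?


DC = Q * 86400 / (A * 10000) * 1000
DC = 0.003 * 86400 / (44 * 10000) * 1000
DC = 259200.0000 / 440000

0.5891 mm/day


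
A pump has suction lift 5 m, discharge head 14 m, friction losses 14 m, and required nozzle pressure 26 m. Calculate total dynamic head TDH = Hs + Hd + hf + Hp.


TDH = Hs + Hd + hf + Hp = 5 + 14 + 14 + 26 = 59

59 m


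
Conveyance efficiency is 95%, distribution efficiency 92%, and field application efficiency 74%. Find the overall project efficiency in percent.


Ec = 0.95, Eb = 0.92, Ea = 0.74
E = 0.95 * 0.92 * 0.74 * 100 = 64.6760%

64.6760 %


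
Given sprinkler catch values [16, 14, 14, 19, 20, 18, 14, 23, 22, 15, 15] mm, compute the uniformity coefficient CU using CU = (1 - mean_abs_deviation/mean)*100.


mean = 17.272727 mm
MAD = 2.842975 mm
CU = (1 - 2.842975/17.272727)*100

83.5407 %


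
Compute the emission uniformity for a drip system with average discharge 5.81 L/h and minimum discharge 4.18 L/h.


EU = (q_min/q_avg)*100 = (4.18/5.81)*100 = 71.9449%

71.9449 %


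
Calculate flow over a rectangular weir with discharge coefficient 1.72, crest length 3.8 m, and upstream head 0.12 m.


Q = C * L * H^(3/2) = 1.72 * 3.8 * 0.12^1.5 = 1.72 * 3.8 * 0.041569

0.2717 m^3/s


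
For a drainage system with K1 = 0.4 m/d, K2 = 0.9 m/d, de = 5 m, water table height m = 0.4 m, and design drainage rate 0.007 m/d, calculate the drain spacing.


S^2 = 8*K2*de*m/q + 4*K1*m^2/q
S^2 = 8*0.9*5*0.4/0.007 + 4*0.4*0.4^2/0.007
S = sqrt(2093.7143)

45.7571 m


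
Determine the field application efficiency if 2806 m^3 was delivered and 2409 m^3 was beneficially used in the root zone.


Ea = V_root / V_field * 100 = 2409 / 2806 * 100 = 85.8517%

85.8517 %


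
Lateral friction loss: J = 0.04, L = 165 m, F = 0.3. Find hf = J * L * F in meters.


hf = J * L * F = 0.04 * 165 * 0.3 = 1.9800 m

1.9800 m


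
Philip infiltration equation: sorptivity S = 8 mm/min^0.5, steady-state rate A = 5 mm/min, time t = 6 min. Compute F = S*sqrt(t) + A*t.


F = S*sqrt(t) + A*t
F = 8*sqrt(6) + 5*6
F = 8*2.449490 + 30

49.5959 mm


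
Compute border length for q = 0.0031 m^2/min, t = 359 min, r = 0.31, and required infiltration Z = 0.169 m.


L = q*t/((1+r)*Z)
L = 0.0031*359/((1+0.31)*0.169)
L = 1.1129/0.22139

5.0269 m


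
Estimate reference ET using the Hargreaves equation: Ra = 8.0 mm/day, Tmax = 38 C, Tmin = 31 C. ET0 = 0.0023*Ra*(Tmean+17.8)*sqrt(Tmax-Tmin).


Tmean = (Tmax + Tmin)/2 = (38 + 31)/2 = 34.5
ET0 = 0.0023 * 8.0 * (34.5 + 17.8) * sqrt(38 - 31)
ET0 = 0.0023 * 8.0 * 52.3 * 2.645751

2.5461 mm/day


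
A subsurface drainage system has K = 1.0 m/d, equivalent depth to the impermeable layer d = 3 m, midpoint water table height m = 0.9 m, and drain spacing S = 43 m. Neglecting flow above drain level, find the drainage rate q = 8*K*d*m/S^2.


q = 8*K*d*m/S^2
q = 8*1.0*3*0.9/43^2
q = 21.6000 / 1849

0.0117 m/d


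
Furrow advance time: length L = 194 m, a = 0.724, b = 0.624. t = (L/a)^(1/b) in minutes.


t = (L/a)^(1/b)
t = (194/0.724)^(1/0.624)
t = 267.955801^(1/0.624)

7782.6386 min


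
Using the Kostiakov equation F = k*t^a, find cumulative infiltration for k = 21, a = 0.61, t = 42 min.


F = k * t^a = 21 * 42^0.61
F = 21 * 9.776470

205.3059 mm


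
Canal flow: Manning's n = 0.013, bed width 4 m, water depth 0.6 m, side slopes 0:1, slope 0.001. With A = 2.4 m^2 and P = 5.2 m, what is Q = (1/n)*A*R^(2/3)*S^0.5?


R = A/P = 2.4/5.2 = 0.461538
Q = (1/0.013) * 2.4 * 0.461538^(2/3) * 0.001^0.5

3.4866 m^3/s


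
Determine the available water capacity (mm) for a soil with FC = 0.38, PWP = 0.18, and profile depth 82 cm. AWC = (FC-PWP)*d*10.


AWC = (FC - PWP) * d * 10
AWC = (0.38 - 0.18) * 82 * 10
AWC = 0.2000 * 82 * 10

164.0000 mm


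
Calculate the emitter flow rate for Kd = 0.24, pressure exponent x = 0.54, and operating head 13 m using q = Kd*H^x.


q = Kd * H^x = 0.24 * 13^0.54 = 0.24 * 3.995116

0.9588 L/h


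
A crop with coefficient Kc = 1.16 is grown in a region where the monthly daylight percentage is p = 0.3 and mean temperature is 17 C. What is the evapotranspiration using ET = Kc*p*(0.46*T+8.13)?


ET = Kc * p * (0.46*T + 8.13)
ET = 1.16 * 0.3 * (0.46*17 + 8.13)
ET = 1.16 * 0.3 * 15.9500

5.5506 mm/day


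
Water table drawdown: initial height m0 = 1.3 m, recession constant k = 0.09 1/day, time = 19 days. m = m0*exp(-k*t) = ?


m = m0 * exp(-k*t)
m = 1.3 * exp(-0.09 * 19)
m = 1.3 * exp(-1.7100)

0.2351 m


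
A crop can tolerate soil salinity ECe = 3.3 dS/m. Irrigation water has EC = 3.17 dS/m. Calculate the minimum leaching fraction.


LR = ECiw / (5*ECe - ECiw)
LR = 3.17 / (5*3.3 - 3.17)
LR = 3.17 / 13.3300

0.2378


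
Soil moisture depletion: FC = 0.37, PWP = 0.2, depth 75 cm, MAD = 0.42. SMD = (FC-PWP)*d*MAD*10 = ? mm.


SMD = (FC - PWP) * d * MAD * 10
SMD = (0.37 - 0.2) * 75 * 0.42 * 10
SMD = 0.1700 * 75 * 0.42 * 10

53.5500 mm


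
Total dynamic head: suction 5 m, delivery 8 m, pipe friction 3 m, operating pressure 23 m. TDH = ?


TDH = Hs + Hd + hf + Hp = 5 + 8 + 3 + 23 = 39

39 m


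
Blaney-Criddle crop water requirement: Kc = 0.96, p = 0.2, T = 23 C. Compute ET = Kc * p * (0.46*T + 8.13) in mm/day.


ET = Kc * p * (0.46*T + 8.13)
ET = 0.96 * 0.2 * (0.46*23 + 8.13)
ET = 0.96 * 0.2 * 18.7100

3.5923 mm/day


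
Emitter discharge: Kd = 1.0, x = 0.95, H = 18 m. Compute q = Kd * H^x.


q = Kd * H^x = 1.0 * 18^0.95 = 1.0 * 15.577899

15.5779 L/h


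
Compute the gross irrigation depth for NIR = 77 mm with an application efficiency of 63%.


Ea = 63% = 0.63
GID = NIR / Ea = 77 / 0.63 = 122.2222 mm

122.2222 mm


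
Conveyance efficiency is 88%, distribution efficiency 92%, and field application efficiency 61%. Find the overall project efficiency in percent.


Ec = 0.88, Eb = 0.92, Ea = 0.61
E = 0.88 * 0.92 * 0.61 * 100 = 49.3856%

49.3856 %


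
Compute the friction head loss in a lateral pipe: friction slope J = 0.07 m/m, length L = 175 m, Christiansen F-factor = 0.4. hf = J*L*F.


hf = J * L * F = 0.07 * 175 * 0.4 = 4.9000 m

4.9000 m


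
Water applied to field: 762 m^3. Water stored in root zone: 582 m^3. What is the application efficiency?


Ea = V_root / V_field * 100 = 582 / 762 * 100 = 76.3780%

76.3780 %


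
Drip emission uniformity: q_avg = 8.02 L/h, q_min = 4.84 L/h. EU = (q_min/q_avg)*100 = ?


EU = (q_min/q_avg)*100 = (4.84/8.02)*100 = 60.3491%

60.3491 %


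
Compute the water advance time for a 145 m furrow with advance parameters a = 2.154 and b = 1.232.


t = (L/a)^(1/b)
t = (145/2.154)^(1/1.232)
t = 67.316620^(1/1.232)

30.4695 min


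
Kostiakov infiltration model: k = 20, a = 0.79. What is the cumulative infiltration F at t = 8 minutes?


F = k * t^a = 20 * 8^0.79
F = 20 * 5.169411

103.3882 mm


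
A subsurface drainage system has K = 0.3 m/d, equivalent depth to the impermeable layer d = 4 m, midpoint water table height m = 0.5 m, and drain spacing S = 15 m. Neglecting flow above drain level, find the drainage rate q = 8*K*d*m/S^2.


q = 8*K*d*m/S^2
q = 8*0.3*4*0.5/15^2
q = 4.8000 / 225

0.0213 m/d


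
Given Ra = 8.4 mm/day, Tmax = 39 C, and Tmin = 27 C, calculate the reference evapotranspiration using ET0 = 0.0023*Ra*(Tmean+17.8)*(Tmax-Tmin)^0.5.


Tmean = (Tmax + Tmin)/2 = (39 + 27)/2 = 33.0
ET0 = 0.0023 * 8.4 * (33.0 + 17.8) * sqrt(39 - 27)
ET0 = 0.0023 * 8.4 * 50.8 * 3.464102

3.3999 mm/day


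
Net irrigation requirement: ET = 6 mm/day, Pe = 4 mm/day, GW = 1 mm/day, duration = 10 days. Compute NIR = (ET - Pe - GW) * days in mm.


Daily deficit = ET - Pe - GW = 6 - 4 - 1 = 1 mm/day
NIR = 1 * 10 = 10 mm

10.0000 mm


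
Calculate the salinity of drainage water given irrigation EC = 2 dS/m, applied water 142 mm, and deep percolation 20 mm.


EC_dw = EC_iw * D_iw / D_dw
EC_dw = 2 * 142 / 20
EC_dw = 284 / 20

14.2000 dS/m


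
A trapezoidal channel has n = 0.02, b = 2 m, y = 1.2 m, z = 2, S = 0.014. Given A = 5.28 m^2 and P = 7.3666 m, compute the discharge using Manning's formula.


R = A/P = 5.28/7.3666 = 0.716749
Q = (1/0.02) * 5.28 * 0.716749^(2/3) * 0.014^0.5

25.0176 m^3/s


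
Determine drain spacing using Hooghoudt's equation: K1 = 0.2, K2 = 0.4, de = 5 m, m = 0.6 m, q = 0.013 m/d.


S^2 = 8*K2*de*m/q + 4*K1*m^2/q
S^2 = 8*0.4*5*0.6/0.013 + 4*0.2*0.6^2/0.013
S = sqrt(760.6154)

27.5793 m


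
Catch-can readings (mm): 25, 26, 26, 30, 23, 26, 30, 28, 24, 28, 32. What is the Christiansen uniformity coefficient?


mean = 27.090909 mm
MAD = 2.280992 mm
CU = (1 - 2.280992/27.090909)*100

91.5802 %


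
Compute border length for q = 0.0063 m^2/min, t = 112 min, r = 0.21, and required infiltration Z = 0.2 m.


L = q*t/((1+r)*Z)
L = 0.0063*112/((1+0.21)*0.2)
L = 0.7056/0.242

2.9157 m


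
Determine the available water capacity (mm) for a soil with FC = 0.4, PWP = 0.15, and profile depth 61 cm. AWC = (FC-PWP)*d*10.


AWC = (FC - PWP) * d * 10
AWC = (0.4 - 0.15) * 61 * 10
AWC = 0.2500 * 61 * 10

152.5000 mm


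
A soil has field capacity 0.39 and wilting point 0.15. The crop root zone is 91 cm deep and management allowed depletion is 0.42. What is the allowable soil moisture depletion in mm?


SMD = (FC - PWP) * d * MAD * 10
SMD = (0.39 - 0.15) * 91 * 0.42 * 10
SMD = 0.2400 * 91 * 0.42 * 10

91.7280 mm


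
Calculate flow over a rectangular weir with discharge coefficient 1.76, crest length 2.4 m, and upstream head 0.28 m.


Q = C * L * H^(3/2) = 1.76 * 2.4 * 0.28^1.5 = 1.76 * 2.4 * 0.148162

0.6258 m^3/s


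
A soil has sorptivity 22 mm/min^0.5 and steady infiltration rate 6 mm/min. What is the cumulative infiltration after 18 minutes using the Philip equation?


F = S*sqrt(t) + A*t
F = 22*sqrt(18) + 6*18
F = 22*4.242641 + 108

201.3381 mm


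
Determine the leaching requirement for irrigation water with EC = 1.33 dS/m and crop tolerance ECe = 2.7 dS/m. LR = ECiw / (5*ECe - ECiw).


LR = ECiw / (5*ECe - ECiw)
LR = 1.33 / (5*2.7 - 1.33)
LR = 1.33 / 12.1700

0.1093


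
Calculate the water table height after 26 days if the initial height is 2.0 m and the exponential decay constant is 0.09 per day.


m = m0 * exp(-k*t)
m = 2.0 * exp(-0.09 * 26)
m = 2.0 * exp(-2.3400)

0.1927 m


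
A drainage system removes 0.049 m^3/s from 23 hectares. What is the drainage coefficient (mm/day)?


DC = Q * 86400 / (A * 10000) * 1000
DC = 0.049 * 86400 / (23 * 10000) * 1000
DC = 4233600.0000 / 230000

18.4070 mm/day


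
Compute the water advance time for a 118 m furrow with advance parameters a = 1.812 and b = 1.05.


t = (L/a)^(1/b)
t = (118/1.812)^(1/1.05)
t = 65.121413^(1/1.05)

53.3772 min


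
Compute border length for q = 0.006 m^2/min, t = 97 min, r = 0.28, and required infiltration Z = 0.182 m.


L = q*t/((1+r)*Z)
L = 0.006*97/((1+0.28)*0.182)
L = 0.582/0.23296

2.4983 m


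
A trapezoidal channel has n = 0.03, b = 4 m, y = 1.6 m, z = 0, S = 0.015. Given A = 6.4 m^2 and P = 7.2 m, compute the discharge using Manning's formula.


R = A/P = 6.4/7.2 = 0.888889
Q = (1/0.03) * 6.4 * 0.888889^(2/3) * 0.015^0.5

24.1548 m^3/s


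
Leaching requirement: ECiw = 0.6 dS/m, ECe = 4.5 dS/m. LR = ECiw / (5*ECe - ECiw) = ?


LR = ECiw / (5*ECe - ECiw)
LR = 0.6 / (5*4.5 - 0.6)
LR = 0.6 / 21.9000

0.0274


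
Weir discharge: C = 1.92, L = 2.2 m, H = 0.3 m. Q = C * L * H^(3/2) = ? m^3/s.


Q = C * L * H^(3/2) = 1.92 * 2.2 * 0.3^1.5 = 1.92 * 2.2 * 0.164317

0.6941 m^3/s


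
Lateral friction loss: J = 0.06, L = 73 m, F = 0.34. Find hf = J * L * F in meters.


hf = J * L * F = 0.06 * 73 * 0.34 = 1.4892 m

1.4892 m


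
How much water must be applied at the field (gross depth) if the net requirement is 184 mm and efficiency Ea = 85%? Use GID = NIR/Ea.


Ea = 85% = 0.85
GID = NIR / Ea = 184 / 0.85 = 216.4706 mm

216.4706 mm


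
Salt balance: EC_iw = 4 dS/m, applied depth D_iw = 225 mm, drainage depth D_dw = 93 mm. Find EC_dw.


EC_dw = EC_iw * D_iw / D_dw
EC_dw = 4 * 225 / 93
EC_dw = 900 / 93

9.6774 dS/m


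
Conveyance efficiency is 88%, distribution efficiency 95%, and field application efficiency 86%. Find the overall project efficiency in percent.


Ec = 0.88, Eb = 0.95, Ea = 0.86
E = 0.88 * 0.95 * 0.86 * 100 = 71.8960%

71.8960 %


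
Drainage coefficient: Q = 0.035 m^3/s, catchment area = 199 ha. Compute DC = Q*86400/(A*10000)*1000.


DC = Q * 86400 / (A * 10000) * 1000
DC = 0.035 * 86400 / (199 * 10000) * 1000
DC = 3024000.0000 / 1990000

1.5196 mm/day


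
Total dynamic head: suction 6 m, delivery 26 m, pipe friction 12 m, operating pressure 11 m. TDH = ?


TDH = Hs + Hd + hf + Hp = 6 + 26 + 12 + 11 = 55

55 m


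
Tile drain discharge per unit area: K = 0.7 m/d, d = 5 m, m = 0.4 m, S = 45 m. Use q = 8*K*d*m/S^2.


q = 8*K*d*m/S^2
q = 8*0.7*5*0.4/45^2
q = 11.2000 / 2025

0.0055 m/d


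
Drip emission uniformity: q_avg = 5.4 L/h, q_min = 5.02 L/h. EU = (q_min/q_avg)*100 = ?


EU = (q_min/q_avg)*100 = (5.02/5.4)*100 = 92.9630%

92.9630 %


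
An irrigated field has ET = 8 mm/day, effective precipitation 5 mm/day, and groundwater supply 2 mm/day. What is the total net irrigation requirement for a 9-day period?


Daily deficit = ET - Pe - GW = 8 - 5 - 2 = 1 mm/day
NIR = 1 * 9 = 9 mm

9.0000 mm


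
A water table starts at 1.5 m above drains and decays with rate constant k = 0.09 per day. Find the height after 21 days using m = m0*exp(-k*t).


m = m0 * exp(-k*t)
m = 1.5 * exp(-0.09 * 21)
m = 1.5 * exp(-1.8900)

0.2266 m


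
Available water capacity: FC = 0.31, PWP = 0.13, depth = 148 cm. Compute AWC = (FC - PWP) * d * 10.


AWC = (FC - PWP) * d * 10
AWC = (0.31 - 0.13) * 148 * 10
AWC = 0.1800 * 148 * 10

266.4000 mm


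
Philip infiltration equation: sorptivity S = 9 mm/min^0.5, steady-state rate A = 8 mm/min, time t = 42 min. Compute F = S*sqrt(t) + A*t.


F = S*sqrt(t) + A*t
F = 9*sqrt(42) + 8*42
F = 9*6.480741 + 336

394.3267 mm


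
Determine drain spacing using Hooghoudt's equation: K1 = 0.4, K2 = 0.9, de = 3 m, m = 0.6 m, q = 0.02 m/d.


S^2 = 8*K2*de*m/q + 4*K1*m^2/q
S^2 = 8*0.9*3*0.6/0.02 + 4*0.4*0.6^2/0.02
S = sqrt(676.8000)

26.0154 m


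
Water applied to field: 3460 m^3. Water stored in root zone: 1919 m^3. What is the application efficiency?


Ea = V_root / V_field * 100 = 1919 / 3460 * 100 = 55.4624%

55.4624 %


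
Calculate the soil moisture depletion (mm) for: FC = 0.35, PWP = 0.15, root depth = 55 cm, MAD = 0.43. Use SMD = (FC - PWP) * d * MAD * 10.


SMD = (FC - PWP) * d * MAD * 10
SMD = (0.35 - 0.15) * 55 * 0.43 * 10
SMD = 0.2000 * 55 * 0.43 * 10

47.3000 mm


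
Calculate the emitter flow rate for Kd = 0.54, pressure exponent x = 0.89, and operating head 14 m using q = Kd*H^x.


q = Kd * H^x = 0.54 * 14^0.89 = 0.54 * 10.472586

5.6552 L/h


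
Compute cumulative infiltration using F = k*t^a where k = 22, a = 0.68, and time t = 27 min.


F = k * t^a = 22 * 27^0.68
F = 22 * 9.404319

206.8950 mm


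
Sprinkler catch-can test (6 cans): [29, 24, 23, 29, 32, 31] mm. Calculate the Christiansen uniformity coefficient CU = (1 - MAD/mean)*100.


mean = 28.000000 mm
MAD = 3.000000 mm
CU = (1 - 3.000000/28.000000)*100

89.2857 %


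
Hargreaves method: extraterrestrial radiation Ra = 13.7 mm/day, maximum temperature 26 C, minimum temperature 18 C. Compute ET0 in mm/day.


Tmean = (Tmax + Tmin)/2 = (26 + 18)/2 = 22.0
ET0 = 0.0023 * 13.7 * (22.0 + 17.8) * sqrt(26 - 18)
ET0 = 0.0023 * 13.7 * 39.8 * 2.828427

3.5471 mm/day


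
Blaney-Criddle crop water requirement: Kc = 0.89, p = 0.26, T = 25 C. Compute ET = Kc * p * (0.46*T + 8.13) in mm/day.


ET = Kc * p * (0.46*T + 8.13)
ET = 0.89 * 0.26 * (0.46*25 + 8.13)
ET = 0.89 * 0.26 * 19.6300

4.5424 mm/day


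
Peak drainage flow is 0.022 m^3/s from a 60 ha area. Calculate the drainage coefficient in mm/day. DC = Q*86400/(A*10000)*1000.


DC = Q * 86400 / (A * 10000) * 1000
DC = 0.022 * 86400 / (60 * 10000) * 1000
DC = 1900800.0000 / 600000

3.1680 mm/day


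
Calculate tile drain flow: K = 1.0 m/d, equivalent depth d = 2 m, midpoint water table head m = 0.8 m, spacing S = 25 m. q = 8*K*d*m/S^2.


q = 8*K*d*m/S^2
q = 8*1.0*2*0.8/25^2
q = 12.8000 / 625

0.0205 m/d


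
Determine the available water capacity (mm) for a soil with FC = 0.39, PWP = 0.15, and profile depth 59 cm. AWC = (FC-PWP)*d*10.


AWC = (FC - PWP) * d * 10
AWC = (0.39 - 0.15) * 59 * 10
AWC = 0.2400 * 59 * 10

141.6000 mm


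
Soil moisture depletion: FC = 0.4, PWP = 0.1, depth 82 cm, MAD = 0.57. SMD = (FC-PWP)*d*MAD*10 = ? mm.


SMD = (FC - PWP) * d * MAD * 10
SMD = (0.4 - 0.1) * 82 * 0.57 * 10
SMD = 0.3000 * 82 * 0.57 * 10

140.2200 mm


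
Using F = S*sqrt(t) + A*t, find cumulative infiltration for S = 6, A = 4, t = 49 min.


F = S*sqrt(t) + A*t
F = 6*sqrt(49) + 4*49
F = 6*7.000000 + 196

238.0000 mm


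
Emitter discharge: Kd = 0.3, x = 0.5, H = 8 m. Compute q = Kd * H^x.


q = Kd * H^x = 0.3 * 8^0.5 = 0.3 * 2.828427

0.8485 L/h


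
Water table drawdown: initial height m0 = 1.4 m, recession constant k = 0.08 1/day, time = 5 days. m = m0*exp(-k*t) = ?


m = m0 * exp(-k*t)
m = 1.4 * exp(-0.08 * 5)
m = 1.4 * exp(-0.4000)

0.9384 m


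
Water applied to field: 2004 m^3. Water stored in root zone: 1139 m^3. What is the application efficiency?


Ea = V_root / V_field * 100 = 1139 / 2004 * 100 = 56.8363%

56.8363 %


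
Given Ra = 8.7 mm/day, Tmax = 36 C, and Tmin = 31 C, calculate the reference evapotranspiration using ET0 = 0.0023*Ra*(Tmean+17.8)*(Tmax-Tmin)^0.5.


Tmean = (Tmax + Tmin)/2 = (36 + 31)/2 = 33.5
ET0 = 0.0023 * 8.7 * (33.5 + 17.8) * sqrt(36 - 31)
ET0 = 0.0023 * 8.7 * 51.3 * 2.236068

2.2954 mm/day


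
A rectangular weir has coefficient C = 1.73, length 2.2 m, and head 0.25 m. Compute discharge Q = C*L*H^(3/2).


Q = C * L * H^(3/2) = 1.73 * 2.2 * 0.25^1.5 = 1.73 * 2.2 * 0.125000

0.4758 m^3/s


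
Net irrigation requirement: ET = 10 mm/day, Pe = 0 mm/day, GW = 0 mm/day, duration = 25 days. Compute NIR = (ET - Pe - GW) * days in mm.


Daily deficit = ET - Pe - GW = 10 - 0 - 0 = 10 mm/day
NIR = 10 * 25 = 250 mm

250.0000 mm


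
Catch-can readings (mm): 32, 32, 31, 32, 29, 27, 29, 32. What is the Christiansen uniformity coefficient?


mean = 30.500000 mm
MAD = 1.625000 mm
CU = (1 - 1.625000/30.500000)*100

94.6721 %


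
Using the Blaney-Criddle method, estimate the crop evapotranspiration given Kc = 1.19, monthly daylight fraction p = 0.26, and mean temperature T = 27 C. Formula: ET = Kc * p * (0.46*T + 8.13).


ET = Kc * p * (0.46*T + 8.13)
ET = 1.19 * 0.26 * (0.46*27 + 8.13)
ET = 1.19 * 0.26 * 20.5500

6.3582 mm/day


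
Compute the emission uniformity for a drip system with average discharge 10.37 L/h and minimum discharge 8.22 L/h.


EU = (q_min/q_avg)*100 = (8.22/10.37)*100 = 79.2671%

79.2671 %


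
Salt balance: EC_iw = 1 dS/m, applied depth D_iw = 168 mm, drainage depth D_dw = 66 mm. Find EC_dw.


EC_dw = EC_iw * D_iw / D_dw
EC_dw = 1 * 168 / 66
EC_dw = 168 / 66

2.5455 dS/m


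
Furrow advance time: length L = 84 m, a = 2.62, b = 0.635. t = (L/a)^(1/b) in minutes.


t = (L/a)^(1/b)
t = (84/2.62)^(1/0.635)
t = 32.061069^(1/0.635)

235.2984 min


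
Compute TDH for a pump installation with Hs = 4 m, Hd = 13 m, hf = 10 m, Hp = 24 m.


TDH = Hs + Hd + hf + Hp = 4 + 13 + 10 + 24 = 51

51 m


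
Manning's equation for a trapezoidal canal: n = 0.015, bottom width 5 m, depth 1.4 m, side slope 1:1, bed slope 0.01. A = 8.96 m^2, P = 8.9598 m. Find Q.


R = A/P = 8.96/8.9598 = 1.000022
Q = (1/0.015) * 8.96 * 1.000022^(2/3) * 0.01^0.5

59.7342 m^3/s


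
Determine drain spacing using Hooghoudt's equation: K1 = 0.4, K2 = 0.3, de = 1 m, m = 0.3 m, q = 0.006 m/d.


S^2 = 8*K2*de*m/q + 4*K1*m^2/q
S^2 = 8*0.3*1*0.3/0.006 + 4*0.4*0.3^2/0.006
S = sqrt(144.0000)

12.0000 m


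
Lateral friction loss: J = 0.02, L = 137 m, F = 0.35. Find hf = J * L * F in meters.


hf = J * L * F = 0.02 * 137 * 0.35 = 0.9590 m

0.9590 m


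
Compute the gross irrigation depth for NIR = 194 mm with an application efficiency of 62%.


Ea = 62% = 0.62
GID = NIR / Ea = 194 / 0.62 = 312.9032 mm

312.9032 mm


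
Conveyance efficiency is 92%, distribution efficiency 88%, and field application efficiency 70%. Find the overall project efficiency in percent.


Ec = 0.92, Eb = 0.88, Ea = 0.7
E = 0.92 * 0.88 * 0.7 * 100 = 56.6720%

56.6720 %


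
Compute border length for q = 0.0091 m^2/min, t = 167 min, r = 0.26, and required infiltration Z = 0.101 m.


L = q*t/((1+r)*Z)
L = 0.0091*167/((1+0.26)*0.101)
L = 1.5197/0.12726

11.9417 m


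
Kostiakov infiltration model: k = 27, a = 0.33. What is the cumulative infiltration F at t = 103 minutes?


F = k * t^a = 27 * 103^0.33
F = 27 * 4.615686

124.6235 mm


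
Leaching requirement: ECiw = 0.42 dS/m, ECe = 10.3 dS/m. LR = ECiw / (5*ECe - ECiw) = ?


LR = ECiw / (5*ECe - ECiw)
LR = 0.42 / (5*10.3 - 0.42)
LR = 0.42 / 51.0800

0.0082


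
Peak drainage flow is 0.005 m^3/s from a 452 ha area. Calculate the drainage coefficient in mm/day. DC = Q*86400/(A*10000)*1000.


DC = Q * 86400 / (A * 10000) * 1000
DC = 0.005 * 86400 / (452 * 10000) * 1000
DC = 432000.0000 / 4520000

0.0956 mm/day


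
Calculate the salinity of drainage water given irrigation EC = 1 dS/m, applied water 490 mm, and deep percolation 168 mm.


EC_dw = EC_iw * D_iw / D_dw
EC_dw = 1 * 490 / 168
EC_dw = 490 / 168

2.9167 dS/m


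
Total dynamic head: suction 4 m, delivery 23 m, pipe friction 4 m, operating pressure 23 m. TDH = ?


TDH = Hs + Hd + hf + Hp = 4 + 23 + 4 + 23 = 54

54 m


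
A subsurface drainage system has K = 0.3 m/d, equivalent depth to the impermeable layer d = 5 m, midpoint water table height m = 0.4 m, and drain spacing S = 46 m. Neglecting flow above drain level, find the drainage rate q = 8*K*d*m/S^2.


q = 8*K*d*m/S^2
q = 8*0.3*5*0.4/46^2
q = 4.8000 / 2116

0.0023 m/d


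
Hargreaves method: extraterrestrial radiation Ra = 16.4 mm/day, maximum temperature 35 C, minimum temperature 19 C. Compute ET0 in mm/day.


Tmean = (Tmax + Tmin)/2 = (35 + 19)/2 = 27.0
ET0 = 0.0023 * 16.4 * (27.0 + 17.8) * sqrt(35 - 19)
ET0 = 0.0023 * 16.4 * 44.8 * 4.000000

6.7594 mm/day


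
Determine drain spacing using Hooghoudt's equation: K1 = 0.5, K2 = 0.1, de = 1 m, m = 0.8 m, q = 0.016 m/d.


S^2 = 8*K2*de*m/q + 4*K1*m^2/q
S^2 = 8*0.1*1*0.8/0.016 + 4*0.5*0.8^2/0.016
S = sqrt(120.0000)

10.9545 m


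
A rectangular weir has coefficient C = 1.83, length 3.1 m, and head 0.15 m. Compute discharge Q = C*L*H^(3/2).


Q = C * L * H^(3/2) = 1.83 * 3.1 * 0.15^1.5 = 1.83 * 3.1 * 0.058095

0.3296 m^3/s


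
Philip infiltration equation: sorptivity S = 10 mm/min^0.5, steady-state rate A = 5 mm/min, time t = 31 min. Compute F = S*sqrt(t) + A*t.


F = S*sqrt(t) + A*t
F = 10*sqrt(31) + 5*31
F = 10*5.567764 + 155

210.6776 mm


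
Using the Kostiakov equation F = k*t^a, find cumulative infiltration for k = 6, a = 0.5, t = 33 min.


F = k * t^a = 6 * 33^0.5
F = 6 * 5.744563

34.4674 mm


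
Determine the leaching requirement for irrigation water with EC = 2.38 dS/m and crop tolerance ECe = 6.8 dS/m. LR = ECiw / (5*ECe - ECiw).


LR = ECiw / (5*ECe - ECiw)
LR = 2.38 / (5*6.8 - 2.38)
LR = 2.38 / 31.6200

0.0753


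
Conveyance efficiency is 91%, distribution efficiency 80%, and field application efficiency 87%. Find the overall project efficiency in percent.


Ec = 0.91, Eb = 0.8, Ea = 0.87
E = 0.91 * 0.8 * 0.87 * 100 = 63.3360%

63.3360 %


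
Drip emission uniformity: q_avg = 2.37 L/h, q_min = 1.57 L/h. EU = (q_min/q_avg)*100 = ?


EU = (q_min/q_avg)*100 = (1.57/2.37)*100 = 66.2447%

66.2447 %


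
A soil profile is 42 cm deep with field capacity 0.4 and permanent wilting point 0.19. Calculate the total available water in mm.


AWC = (FC - PWP) * d * 10
AWC = (0.4 - 0.19) * 42 * 10
AWC = 0.2100 * 42 * 10

88.2000 mm


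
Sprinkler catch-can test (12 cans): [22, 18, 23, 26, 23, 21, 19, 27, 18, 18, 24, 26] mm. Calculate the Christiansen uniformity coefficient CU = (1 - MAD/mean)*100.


mean = 22.083333 mm
MAD = 2.750000 mm
CU = (1 - 2.750000/22.083333)*100

87.5472 %


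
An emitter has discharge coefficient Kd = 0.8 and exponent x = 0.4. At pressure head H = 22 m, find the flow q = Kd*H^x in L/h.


q = Kd * H^x = 0.8 * 22^0.4 = 0.8 * 3.443254

2.7546 L/h


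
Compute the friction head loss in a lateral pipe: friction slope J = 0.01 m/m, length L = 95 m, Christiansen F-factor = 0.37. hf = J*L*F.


hf = J * L * F = 0.01 * 95 * 0.37 = 0.3515 m

0.3515 m


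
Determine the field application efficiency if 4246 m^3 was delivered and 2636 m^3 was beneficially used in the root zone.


Ea = V_root / V_field * 100 = 2636 / 4246 * 100 = 62.0820%

62.0820 %


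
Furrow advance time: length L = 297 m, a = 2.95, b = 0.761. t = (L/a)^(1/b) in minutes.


t = (L/a)^(1/b)
t = (297/2.95)^(1/0.761)
t = 100.677966^(1/0.761)

428.5257 min


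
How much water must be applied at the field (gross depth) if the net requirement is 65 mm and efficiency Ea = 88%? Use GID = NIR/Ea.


Ea = 88% = 0.88
GID = NIR / Ea = 65 / 0.88 = 73.8636 mm

73.8636 mm


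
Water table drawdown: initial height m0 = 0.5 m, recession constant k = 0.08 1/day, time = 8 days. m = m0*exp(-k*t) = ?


m = m0 * exp(-k*t)
m = 0.5 * exp(-0.08 * 8)
m = 0.5 * exp(-0.6400)

0.2636 m


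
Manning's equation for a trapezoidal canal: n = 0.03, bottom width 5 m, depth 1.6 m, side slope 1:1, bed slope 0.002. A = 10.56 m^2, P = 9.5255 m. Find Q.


R = A/P = 10.56/9.5255 = 1.108603
Q = (1/0.03) * 10.56 * 1.108603^(2/3) * 0.002^0.5

16.8620 m^3/s


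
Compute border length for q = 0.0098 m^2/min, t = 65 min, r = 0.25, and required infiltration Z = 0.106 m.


L = q*t/((1+r)*Z)
L = 0.0098*65/((1+0.25)*0.106)
L = 0.637/0.1325

4.8075 m


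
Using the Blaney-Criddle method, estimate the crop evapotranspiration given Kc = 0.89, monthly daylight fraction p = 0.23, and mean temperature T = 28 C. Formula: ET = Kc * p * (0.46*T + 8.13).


ET = Kc * p * (0.46*T + 8.13)
ET = 0.89 * 0.23 * (0.46*28 + 8.13)
ET = 0.89 * 0.23 * 21.0100

4.3007 mm/day


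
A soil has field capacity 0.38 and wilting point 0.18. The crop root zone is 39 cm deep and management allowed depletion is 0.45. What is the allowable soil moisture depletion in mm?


SMD = (FC - PWP) * d * MAD * 10
SMD = (0.38 - 0.18) * 39 * 0.45 * 10
SMD = 0.2000 * 39 * 0.45 * 10

35.1000 mm


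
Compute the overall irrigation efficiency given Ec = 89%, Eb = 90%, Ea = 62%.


Ec = 0.89, Eb = 0.9, Ea = 0.62
E = 0.89 * 0.9 * 0.62 * 100 = 49.6620%

49.6620 %


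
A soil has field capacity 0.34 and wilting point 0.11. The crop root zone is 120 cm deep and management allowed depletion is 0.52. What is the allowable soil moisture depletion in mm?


SMD = (FC - PWP) * d * MAD * 10
SMD = (0.34 - 0.11) * 120 * 0.52 * 10
SMD = 0.2300 * 120 * 0.52 * 10

143.5200 mm


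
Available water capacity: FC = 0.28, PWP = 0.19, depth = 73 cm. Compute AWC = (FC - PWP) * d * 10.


AWC = (FC - PWP) * d * 10
AWC = (0.28 - 0.19) * 73 * 10
AWC = 0.0900 * 73 * 10

65.7000 mm


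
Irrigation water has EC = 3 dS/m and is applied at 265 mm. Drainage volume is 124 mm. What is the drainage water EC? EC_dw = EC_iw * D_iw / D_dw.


EC_dw = EC_iw * D_iw / D_dw
EC_dw = 3 * 265 / 124
EC_dw = 795 / 124

6.4113 dS/m


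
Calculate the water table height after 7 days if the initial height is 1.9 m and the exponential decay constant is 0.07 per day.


m = m0 * exp(-k*t)
m = 1.9 * exp(-0.07 * 7)
m = 1.9 * exp(-0.4900)

1.1640 m


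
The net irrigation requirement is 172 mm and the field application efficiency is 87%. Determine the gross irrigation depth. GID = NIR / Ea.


Ea = 87% = 0.87
GID = NIR / Ea = 172 / 0.87 = 197.7011 mm

197.7011 mm


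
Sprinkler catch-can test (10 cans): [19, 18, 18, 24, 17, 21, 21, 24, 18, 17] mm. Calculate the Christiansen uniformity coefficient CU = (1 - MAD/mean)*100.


mean = 19.700000 mm
MAD = 2.240000 mm
CU = (1 - 2.240000/19.700000)*100

88.6294 %


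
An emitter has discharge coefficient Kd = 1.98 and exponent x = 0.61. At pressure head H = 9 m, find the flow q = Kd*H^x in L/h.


q = Kd * H^x = 1.98 * 9^0.61 = 1.98 * 3.820216

7.5640 L/h


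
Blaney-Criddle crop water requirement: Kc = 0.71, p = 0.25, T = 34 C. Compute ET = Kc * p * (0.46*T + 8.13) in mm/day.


ET = Kc * p * (0.46*T + 8.13)
ET = 0.71 * 0.25 * (0.46*34 + 8.13)
ET = 0.71 * 0.25 * 23.7700

4.2192 mm/day


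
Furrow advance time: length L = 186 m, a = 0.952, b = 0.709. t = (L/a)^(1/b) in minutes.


t = (L/a)^(1/b)
t = (186/0.952)^(1/0.709)
t = 195.378151^(1/0.709)

1702.6948 min


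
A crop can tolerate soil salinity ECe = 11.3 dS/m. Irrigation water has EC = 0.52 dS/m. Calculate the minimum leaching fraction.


LR = ECiw / (5*ECe - ECiw)
LR = 0.52 / (5*11.3 - 0.52)
LR = 0.52 / 55.9800

0.0093


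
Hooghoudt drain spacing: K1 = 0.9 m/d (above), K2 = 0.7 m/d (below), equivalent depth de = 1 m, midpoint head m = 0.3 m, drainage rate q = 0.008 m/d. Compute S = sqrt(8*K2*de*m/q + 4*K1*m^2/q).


S^2 = 8*K2*de*m/q + 4*K1*m^2/q
S^2 = 8*0.7*1*0.3/0.008 + 4*0.9*0.3^2/0.008
S = sqrt(250.5000)

15.8272 m


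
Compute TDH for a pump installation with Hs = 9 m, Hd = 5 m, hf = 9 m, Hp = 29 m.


TDH = Hs + Hd + hf + Hp = 9 + 5 + 9 + 29 = 52

52 m


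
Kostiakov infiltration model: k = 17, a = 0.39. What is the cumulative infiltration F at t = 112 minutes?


F = k * t^a = 17 * 112^0.39
F = 17 * 6.297889

107.0641 mm


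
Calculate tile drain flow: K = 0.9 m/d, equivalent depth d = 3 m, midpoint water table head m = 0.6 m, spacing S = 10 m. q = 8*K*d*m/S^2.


q = 8*K*d*m/S^2
q = 8*0.9*3*0.6/10^2
q = 12.9600 / 100

0.1296 m/d


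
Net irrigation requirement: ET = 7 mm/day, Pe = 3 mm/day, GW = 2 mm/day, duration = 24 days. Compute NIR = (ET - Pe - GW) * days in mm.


Daily deficit = ET - Pe - GW = 7 - 3 - 2 = 2 mm/day
NIR = 2 * 24 = 48 mm

48.0000 mm


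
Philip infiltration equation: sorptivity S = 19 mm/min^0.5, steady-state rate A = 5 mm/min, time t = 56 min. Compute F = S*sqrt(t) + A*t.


F = S*sqrt(t) + A*t
F = 19*sqrt(56) + 5*56
F = 19*7.483315 + 280

422.1830 mm


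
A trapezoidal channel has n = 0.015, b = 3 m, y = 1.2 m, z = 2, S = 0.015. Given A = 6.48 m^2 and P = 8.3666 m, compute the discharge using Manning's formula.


R = A/P = 6.48/8.3666 = 0.774508
Q = (1/0.015) * 6.48 * 0.774508^(2/3) * 0.015^0.5

44.6218 m^3/s


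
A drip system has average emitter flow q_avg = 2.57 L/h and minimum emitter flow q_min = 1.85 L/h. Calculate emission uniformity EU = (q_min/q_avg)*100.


EU = (q_min/q_avg)*100 = (1.85/2.57)*100 = 71.9844%

71.9844 %


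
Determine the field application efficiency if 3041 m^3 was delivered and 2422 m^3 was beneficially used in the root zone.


Ea = V_root / V_field * 100 = 2422 / 3041 * 100 = 79.6449%

79.6449 %


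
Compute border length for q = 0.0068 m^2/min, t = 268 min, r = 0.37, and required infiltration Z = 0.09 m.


L = q*t/((1+r)*Z)
L = 0.0068*268/((1+0.37)*0.09)
L = 1.8224/0.1233

14.7802 m


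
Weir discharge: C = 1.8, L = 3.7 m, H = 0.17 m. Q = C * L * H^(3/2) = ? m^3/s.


Q = C * L * H^(3/2) = 1.8 * 3.7 * 0.17^1.5 = 1.8 * 3.7 * 0.070093

0.4668 m^3/s


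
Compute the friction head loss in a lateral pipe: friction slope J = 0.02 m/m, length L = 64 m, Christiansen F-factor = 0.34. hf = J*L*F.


hf = J * L * F = 0.02 * 64 * 0.34 = 0.4352 m

0.4352 m


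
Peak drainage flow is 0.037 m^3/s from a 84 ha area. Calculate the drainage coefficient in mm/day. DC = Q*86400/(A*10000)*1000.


DC = Q * 86400 / (A * 10000) * 1000
DC = 0.037 * 86400 / (84 * 10000) * 1000
DC = 3196800.0000 / 840000

3.8057 mm/day


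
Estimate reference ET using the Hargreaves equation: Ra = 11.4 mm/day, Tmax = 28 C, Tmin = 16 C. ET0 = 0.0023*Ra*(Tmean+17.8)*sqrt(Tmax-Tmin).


Tmean = (Tmax + Tmin)/2 = (28 + 16)/2 = 22.0
ET0 = 0.0023 * 11.4 * (22.0 + 17.8) * sqrt(28 - 16)
ET0 = 0.0023 * 11.4 * 39.8 * 3.464102

3.6150 mm/day


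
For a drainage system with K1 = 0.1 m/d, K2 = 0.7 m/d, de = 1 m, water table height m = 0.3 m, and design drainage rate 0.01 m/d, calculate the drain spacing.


S^2 = 8*K2*de*m/q + 4*K1*m^2/q
S^2 = 8*0.7*1*0.3/0.01 + 4*0.1*0.3^2/0.01
S = sqrt(171.6000)

13.0996 m


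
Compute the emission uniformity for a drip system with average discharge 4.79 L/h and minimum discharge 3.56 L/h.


EU = (q_min/q_avg)*100 = (3.56/4.79)*100 = 74.3215%

74.3215 %


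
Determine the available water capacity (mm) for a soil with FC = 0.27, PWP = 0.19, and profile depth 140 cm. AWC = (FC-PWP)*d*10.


AWC = (FC - PWP) * d * 10
AWC = (0.27 - 0.19) * 140 * 10
AWC = 0.0800 * 140 * 10

112.0000 mm


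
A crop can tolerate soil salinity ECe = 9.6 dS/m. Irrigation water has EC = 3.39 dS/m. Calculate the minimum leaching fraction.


LR = ECiw / (5*ECe - ECiw)
LR = 3.39 / (5*9.6 - 3.39)
LR = 3.39 / 44.6100

0.0760


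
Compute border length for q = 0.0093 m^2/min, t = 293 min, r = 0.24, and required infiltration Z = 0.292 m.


L = q*t/((1+r)*Z)
L = 0.0093*293/((1+0.24)*0.292)
L = 2.7249/0.36208

7.5257 m


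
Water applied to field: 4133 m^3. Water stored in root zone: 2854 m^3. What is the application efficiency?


Ea = V_root / V_field * 100 = 2854 / 4133 * 100 = 69.0540%

69.0540 %


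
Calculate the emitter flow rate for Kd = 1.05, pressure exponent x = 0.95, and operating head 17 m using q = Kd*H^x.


q = Kd * H^x = 1.05 * 17^0.95 = 1.05 * 14.754567

15.4923 L/h


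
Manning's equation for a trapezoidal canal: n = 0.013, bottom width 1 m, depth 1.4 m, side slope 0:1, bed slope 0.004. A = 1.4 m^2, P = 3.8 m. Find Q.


R = A/P = 1.4/3.8 = 0.368421
Q = (1/0.013) * 1.4 * 0.368421^(2/3) * 0.004^0.5

3.5003 m^3/s


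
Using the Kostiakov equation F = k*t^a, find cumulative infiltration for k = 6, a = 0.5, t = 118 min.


F = k * t^a = 6 * 118^0.5
F = 6 * 10.862780

65.1767 mm


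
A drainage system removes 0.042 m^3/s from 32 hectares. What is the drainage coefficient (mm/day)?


DC = Q * 86400 / (A * 10000) * 1000
DC = 0.042 * 86400 / (32 * 10000) * 1000
DC = 3628800.0000 / 320000

11.3400 mm/day


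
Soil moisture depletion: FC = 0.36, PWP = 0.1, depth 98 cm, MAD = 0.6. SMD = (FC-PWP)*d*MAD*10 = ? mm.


SMD = (FC - PWP) * d * MAD * 10
SMD = (0.36 - 0.1) * 98 * 0.6 * 10
SMD = 0.2600 * 98 * 0.6 * 10

152.8800 mm


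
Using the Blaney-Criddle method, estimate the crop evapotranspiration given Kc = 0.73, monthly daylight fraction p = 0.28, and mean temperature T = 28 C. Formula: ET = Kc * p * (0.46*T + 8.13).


ET = Kc * p * (0.46*T + 8.13)
ET = 0.73 * 0.28 * (0.46*28 + 8.13)
ET = 0.73 * 0.28 * 21.0100

4.2944 mm/day


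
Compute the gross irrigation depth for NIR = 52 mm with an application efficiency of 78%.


Ea = 78% = 0.78
GID = NIR / Ea = 52 / 0.78 = 66.6667 mm

66.6667 mm


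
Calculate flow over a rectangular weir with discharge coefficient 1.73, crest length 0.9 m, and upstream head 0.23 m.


Q = C * L * H^(3/2) = 1.73 * 0.9 * 0.23^1.5 = 1.73 * 0.9 * 0.110304

0.1717 m^3/s


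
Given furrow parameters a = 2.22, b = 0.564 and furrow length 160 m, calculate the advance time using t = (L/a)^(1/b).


t = (L/a)^(1/b)
t = (160/2.22)^(1/0.564)
t = 72.072072^(1/0.564)

1967.4927 min


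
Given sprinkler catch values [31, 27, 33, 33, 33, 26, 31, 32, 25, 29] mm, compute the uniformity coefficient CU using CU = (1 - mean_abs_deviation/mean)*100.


mean = 30.000000 mm
MAD = 2.600000 mm
CU = (1 - 2.600000/30.000000)*100

91.3333 %


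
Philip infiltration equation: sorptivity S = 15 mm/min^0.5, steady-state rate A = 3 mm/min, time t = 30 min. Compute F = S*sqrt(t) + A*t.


F = S*sqrt(t) + A*t
F = 15*sqrt(30) + 3*30
F = 15*5.477226 + 90

172.1584 mm


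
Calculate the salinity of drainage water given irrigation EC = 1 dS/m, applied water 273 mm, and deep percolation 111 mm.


EC_dw = EC_iw * D_iw / D_dw
EC_dw = 1 * 273 / 111
EC_dw = 273 / 111

2.4595 dS/m


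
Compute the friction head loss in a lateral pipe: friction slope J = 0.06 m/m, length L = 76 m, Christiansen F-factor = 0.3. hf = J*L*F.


hf = J * L * F = 0.06 * 76 * 0.3 = 1.3680 m

1.3680 m


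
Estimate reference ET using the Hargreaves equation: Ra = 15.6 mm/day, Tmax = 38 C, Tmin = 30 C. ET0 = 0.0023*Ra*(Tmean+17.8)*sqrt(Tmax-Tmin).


Tmean = (Tmax + Tmin)/2 = (38 + 30)/2 = 34.0
ET0 = 0.0023 * 15.6 * (34.0 + 17.8) * sqrt(38 - 30)
ET0 = 0.0023 * 15.6 * 51.8 * 2.828427

5.2569 mm/day


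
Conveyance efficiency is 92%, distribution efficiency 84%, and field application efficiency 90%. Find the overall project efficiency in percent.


Ec = 0.92, Eb = 0.84, Ea = 0.9
E = 0.92 * 0.84 * 0.9 * 100 = 69.5520%

69.5520 %


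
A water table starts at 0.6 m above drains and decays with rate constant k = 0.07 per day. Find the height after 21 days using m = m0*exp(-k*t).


m = m0 * exp(-k*t)
m = 0.6 * exp(-0.07 * 21)
m = 0.6 * exp(-1.4700)

0.1380 m


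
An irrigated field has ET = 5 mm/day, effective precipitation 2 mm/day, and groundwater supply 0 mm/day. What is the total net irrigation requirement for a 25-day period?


Daily deficit = ET - Pe - GW = 5 - 2 - 0 = 3 mm/day
NIR = 3 * 25 = 75 mm

75.0000 mm


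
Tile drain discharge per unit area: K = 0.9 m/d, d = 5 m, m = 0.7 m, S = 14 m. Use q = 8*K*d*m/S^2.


q = 8*K*d*m/S^2
q = 8*0.9*5*0.7/14^2
q = 25.2000 / 196

0.1286 m/d


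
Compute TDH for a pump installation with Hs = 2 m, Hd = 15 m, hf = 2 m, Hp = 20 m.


TDH = Hs + Hd + hf + Hp = 2 + 15 + 2 + 20 = 39

39 m


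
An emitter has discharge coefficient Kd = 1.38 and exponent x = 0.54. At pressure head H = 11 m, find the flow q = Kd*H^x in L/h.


q = Kd * H^x = 1.38 * 11^0.54 = 1.38 * 3.650497

5.0377 L/h


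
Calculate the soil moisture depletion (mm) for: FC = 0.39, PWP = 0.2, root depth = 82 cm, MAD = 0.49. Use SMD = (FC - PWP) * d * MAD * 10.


SMD = (FC - PWP) * d * MAD * 10
SMD = (0.39 - 0.2) * 82 * 0.49 * 10
SMD = 0.1900 * 82 * 0.49 * 10

76.3420 mm


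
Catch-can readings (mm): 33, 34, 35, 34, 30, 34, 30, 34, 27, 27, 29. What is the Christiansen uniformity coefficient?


mean = 31.545455 mm
MAD = 2.677686 mm
CU = (1 - 2.677686/31.545455)*100

91.5117 %


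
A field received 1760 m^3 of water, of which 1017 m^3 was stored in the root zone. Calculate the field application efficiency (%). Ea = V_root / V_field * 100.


Ea = V_root / V_field * 100 = 1017 / 1760 * 100 = 57.7841%

57.7841 %


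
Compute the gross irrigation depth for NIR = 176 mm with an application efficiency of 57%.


Ea = 57% = 0.57
GID = NIR / Ea = 176 / 0.57 = 308.7719 mm

308.7719 mm


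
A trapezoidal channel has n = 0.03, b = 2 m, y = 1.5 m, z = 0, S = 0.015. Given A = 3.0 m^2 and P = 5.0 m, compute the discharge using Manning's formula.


R = A/P = 3.0/5.0 = 0.600000
Q = (1/0.03) * 3.0 * 0.600000^(2/3) * 0.015^0.5

8.7126 m^3/s


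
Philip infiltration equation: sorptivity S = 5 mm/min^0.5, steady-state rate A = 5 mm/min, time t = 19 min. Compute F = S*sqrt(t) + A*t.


F = S*sqrt(t) + A*t
F = 5*sqrt(19) + 5*19
F = 5*4.358899 + 95

116.7945 mm
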